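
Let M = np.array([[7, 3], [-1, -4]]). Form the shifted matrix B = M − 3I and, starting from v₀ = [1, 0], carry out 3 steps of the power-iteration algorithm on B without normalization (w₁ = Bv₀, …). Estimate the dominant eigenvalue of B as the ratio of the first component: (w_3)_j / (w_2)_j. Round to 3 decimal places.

4.692

B = M − 3I has rows (4, 3); (-1, -7)
w1 = Bv₀ = (4, -1)
w2 = Bw1 = (13, 3)
w3 = Bw2 = (61, -34)
Ratio: 61/13 = 4.692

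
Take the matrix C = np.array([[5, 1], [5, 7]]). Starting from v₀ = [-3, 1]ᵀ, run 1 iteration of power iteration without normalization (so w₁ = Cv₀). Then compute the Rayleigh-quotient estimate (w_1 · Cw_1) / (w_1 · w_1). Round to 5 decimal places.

8.07692

w1 = Cv₀ = (5·(-3) + 1·1; 5·(-3) + 7·1) = (-14, -8)
Cw1 = (-78, -126)
w1·Cw1 = (-14)·(-78) + (-8)·(-126) = 2100; w1·w1 = (-14)·(-14) + (-8)·(-8) = 260
λ ≈ 2100/260 = 8.07692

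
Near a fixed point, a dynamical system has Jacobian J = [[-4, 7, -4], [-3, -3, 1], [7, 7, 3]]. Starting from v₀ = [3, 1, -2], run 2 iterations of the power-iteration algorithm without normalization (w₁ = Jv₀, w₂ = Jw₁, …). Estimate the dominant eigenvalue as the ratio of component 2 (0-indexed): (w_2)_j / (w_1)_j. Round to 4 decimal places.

λ ≈ -0.5000

w1 = Jv₀ = ((-4)·3 + 7·1 + (-4)·(-2); (-3)·3 + (-3)·1 + 1·(-2); 7·3 + 7·1 + 3·(-2)) = (3, -14, 22)
w2 = Jw1 = ((-4)·3 + 7·(-14) + (-4)·22; (-3)·3 + (-3)·(-14) + 1·22; 7·3 + 7·(-14) + 3·22) = (-198, 55, -11)
Ratio at component: -11 / 22 = -0.5000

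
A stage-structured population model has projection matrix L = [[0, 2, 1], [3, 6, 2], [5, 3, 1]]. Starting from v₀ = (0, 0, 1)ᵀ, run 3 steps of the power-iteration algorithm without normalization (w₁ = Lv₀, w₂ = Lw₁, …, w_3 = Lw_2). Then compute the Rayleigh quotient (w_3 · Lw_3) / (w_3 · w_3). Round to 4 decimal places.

8.2643

w1 = Lv₀ = (1, 2, 1)
w2 = Lw1 = (5, 17, 12)
w3 = Lw2 = (46, 141, 88)
Lw3 = (370, 1160, 741)
w3·Lw3 = 46·370 + 141·1160 + 88·741 = 245788; w3·w3 = 46·46 + 141·141 + 88·88 = 29741
λ ≈ 245788/29741 = 8.2643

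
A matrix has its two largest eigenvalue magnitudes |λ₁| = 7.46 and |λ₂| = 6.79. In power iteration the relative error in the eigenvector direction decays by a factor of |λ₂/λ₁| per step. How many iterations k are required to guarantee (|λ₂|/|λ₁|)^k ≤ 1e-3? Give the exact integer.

|λ₂/λ₁| = 6.79/7.46 = 0.91019
Need k ≥ ln(1e-3) / ln(0.91019) = -6.9078 / -0.0941 ≈ 73.405
Smallest integer k satisfying the bound: 74

74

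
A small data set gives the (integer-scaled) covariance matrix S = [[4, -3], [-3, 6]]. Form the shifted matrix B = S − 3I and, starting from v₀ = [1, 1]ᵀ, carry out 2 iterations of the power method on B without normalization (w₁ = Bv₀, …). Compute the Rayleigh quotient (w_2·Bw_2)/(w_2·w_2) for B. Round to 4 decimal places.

4.6000

B = S − 3I has rows (1, -3); (-3, 3)
w1 = Bv₀ = (-2, 0)
w2 = Bw1 = (-2, 6)
Bw2 = (-20, 24)
w2·Bw2 = 184; w2·w2 = 40; μ ≈ 184/40 = 4.6000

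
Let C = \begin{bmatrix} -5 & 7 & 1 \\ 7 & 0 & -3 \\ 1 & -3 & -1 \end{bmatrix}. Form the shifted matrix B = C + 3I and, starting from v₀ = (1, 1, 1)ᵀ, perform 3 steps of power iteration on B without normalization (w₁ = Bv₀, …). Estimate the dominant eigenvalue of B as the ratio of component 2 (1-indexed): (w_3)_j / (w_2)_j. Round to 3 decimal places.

B = C + 3I has rows (-2, 7, 1); (7, 3, -3); (1, -3, 2)
w1 = Bv₀ = (6, 7, 0)
w2 = Bw1 = (37, 63, -15)
w3 = Bw2 = (352, 493, -182)
Ratio: 493/63 = 7.825

μ ≈ 7.825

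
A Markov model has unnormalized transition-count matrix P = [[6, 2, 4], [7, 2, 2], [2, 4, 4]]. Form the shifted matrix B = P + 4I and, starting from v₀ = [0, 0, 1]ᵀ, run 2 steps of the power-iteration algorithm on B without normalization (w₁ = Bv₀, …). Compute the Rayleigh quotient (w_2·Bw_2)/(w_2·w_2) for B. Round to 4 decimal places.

B = P + 4I has rows (10, 2, 4); (7, 6, 2); (2, 4, 8)
w1 = Bv₀ = (4, 2, 8)
w2 = Bw1 = (76, 56, 80)
Bw2 = (1192, 1028, 1016)
w2·Bw2 = 229440; w2·w2 = 15312; μ ≈ 229440/15312 = 14.9843

μ ≈ 14.9843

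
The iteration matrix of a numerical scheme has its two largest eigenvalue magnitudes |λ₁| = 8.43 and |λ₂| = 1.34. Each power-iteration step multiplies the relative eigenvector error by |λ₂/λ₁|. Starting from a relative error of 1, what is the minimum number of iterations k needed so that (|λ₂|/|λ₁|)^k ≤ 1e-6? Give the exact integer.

8

|λ₂/λ₁| = 1.34/8.43 = 0.15896
Need k ≥ ln(1e-6) / ln(0.15896) = -13.8155 / -1.8391 ≈ 7.512
Smallest integer k satisfying the bound: 8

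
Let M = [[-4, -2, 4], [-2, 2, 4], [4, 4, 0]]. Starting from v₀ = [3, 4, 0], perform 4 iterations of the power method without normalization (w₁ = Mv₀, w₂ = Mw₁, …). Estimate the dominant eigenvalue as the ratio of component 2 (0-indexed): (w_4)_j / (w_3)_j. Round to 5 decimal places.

λ ≈ -4.95349

w1 = Mv₀ = ((-4)·3 + (-2)·4 + 4·0; (-2)·3 + 2·4 + 4·0; 4·3 + 4·4 + 0·0) = (-20, 2, 28)
w2 = Mw1 = ((-4)·(-20) + (-2)·2 + 4·28; (-2)·(-20) + 2·2 + 4·28; 4·(-20) + 4·2 + 0·28) = (188, 156, -72)
w3 = Mw2 = (-1352, -352, 1376)
w4 = Mw3 = (11616, 7504, -6816)
Ratio at component: -6816 / 1376 = -4.95349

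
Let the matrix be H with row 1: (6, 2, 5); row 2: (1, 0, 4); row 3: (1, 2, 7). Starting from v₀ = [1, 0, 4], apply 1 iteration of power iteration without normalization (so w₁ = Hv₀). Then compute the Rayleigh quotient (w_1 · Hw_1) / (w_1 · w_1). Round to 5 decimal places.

λ ≈ 10.38261

w1 = Hv₀ = (6·1 + 2·0 + 5·4; 1·1 + 0·0 + 4·4; 1·1 + 2·0 + 7·4) = (26, 17, 29)
Hw1 = (335, 142, 263)
w1·Hw1 = 26·335 + 17·142 + 29·263 = 18751; w1·w1 = 26·26 + 17·17 + 29·29 = 1806
λ ≈ 18751/1806 = 10.38261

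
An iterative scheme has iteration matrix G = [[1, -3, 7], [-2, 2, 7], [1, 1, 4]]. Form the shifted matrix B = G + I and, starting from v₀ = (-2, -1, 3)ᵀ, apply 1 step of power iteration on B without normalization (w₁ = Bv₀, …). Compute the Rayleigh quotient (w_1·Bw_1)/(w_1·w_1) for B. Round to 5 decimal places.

4.67315

B = G + I has rows (2, -3, 7); (-2, 3, 7); (1, 1, 5)
w1 = Bv₀ = (20, 22, 12)
Bw1 = (58, 110, 102)
w1·Bw1 = 4804; w1·w1 = 1028; μ ≈ 4804/1028 = 4.67315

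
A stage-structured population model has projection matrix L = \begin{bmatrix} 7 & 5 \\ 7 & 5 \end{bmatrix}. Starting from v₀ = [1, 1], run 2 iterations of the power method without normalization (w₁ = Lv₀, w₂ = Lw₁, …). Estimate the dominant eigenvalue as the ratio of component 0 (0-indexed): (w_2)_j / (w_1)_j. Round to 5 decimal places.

w1 = Lv₀ = (7·1 + 5·1; 7·1 + 5·1) = (12, 12)
w2 = Lw1 = (7·12 + 5·12; 7·12 + 5·12) = (144, 144)
Ratio at component: 144 / 12 = 12.00000

12.00000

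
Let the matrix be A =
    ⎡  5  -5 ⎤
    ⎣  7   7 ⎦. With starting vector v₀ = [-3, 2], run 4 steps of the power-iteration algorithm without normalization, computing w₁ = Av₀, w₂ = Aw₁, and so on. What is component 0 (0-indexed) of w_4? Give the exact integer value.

14340

w1 = Av₀ = (5·(-3) + (-5)·2; 7·(-3) + 7·2) = (-25, -7)
w2 = Aw1 = (5·(-25) + (-5)·(-7); 7·(-25) + 7·(-7)) = (-90, -224)
w3 = Aw2 = (670, -2198)
w4 = Aw3 = (14340, -10696)
The requested component of w4 is 14340.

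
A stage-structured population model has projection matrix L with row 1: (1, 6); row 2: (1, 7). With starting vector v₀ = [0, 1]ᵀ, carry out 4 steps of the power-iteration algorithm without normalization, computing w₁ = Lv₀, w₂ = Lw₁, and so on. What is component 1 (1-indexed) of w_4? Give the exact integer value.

2976

w1 = Lv₀ = (6, 7)
w2 = Lw1 = (48, 55)
w3 = Lw2 = (378, 433)
w4 = Lw3 = (2976, 3409)
The requested component of w4 is 2976.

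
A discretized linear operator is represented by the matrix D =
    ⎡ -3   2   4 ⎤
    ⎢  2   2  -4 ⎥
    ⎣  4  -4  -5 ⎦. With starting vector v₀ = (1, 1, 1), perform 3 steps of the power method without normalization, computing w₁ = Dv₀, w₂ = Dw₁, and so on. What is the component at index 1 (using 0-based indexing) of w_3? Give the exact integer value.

-154

w1 = Dv₀ = (3, 0, -5)
w2 = Dw1 = (-29, 26, 37)
w3 = Dw2 = (287, -154, -405)
The requested component of w3 is -154.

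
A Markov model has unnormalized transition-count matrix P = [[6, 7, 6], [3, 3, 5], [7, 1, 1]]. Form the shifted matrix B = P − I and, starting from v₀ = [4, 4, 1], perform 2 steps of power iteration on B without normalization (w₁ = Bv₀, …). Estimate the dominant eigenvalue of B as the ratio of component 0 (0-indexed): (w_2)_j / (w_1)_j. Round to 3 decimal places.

B = P − I has rows (5, 7, 6); (3, 2, 5); (7, 1, 0)
w1 = Bv₀ = (54, 25, 32)
w2 = Bw1 = (637, 372, 403)
Ratio: 637/54 = 11.796

11.796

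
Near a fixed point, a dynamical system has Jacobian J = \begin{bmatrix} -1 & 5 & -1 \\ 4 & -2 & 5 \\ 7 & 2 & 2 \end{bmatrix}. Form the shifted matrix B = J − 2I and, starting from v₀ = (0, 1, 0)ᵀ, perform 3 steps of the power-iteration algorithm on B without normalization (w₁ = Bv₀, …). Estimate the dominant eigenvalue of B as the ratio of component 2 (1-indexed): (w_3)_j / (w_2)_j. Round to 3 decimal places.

B = J − 2I has rows (-3, 5, -1); (4, -4, 5); (7, 2, 0)
w1 = Bv₀ = ((-3)·0 + 5·1 + (-1)·0; 4·0 + (-4)·1 + 5·0; 7·0 + 2·1 + 0·0) = (5, -4, 2)
w2 = Bw1 = ((-3)·5 + 5·(-4) + (-1)·2; 4·5 + (-4)·(-4) + 5·2; 7·5 + 2·(-4) + 0·2) = (-37, 46, 27)
w3 = Bw2 = (314, -197, -167)
Ratio: -197/46 = -4.283

μ ≈ -4.283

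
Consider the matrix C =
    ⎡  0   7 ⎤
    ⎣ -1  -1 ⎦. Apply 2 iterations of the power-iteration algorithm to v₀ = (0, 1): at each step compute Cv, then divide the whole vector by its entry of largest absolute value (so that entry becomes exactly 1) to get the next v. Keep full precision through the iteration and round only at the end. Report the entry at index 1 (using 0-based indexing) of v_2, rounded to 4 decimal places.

Cv0 = (7.00000, -1.00000); divide by 7.00000 → v1 = (1.00000, -0.14286)
Cv1 = (-1.00000, -0.85714); divide by -1.00000 → v2 = (1.00000, 0.85714)
Requested entry of v2: -6/-7 = 0.8571

0.8571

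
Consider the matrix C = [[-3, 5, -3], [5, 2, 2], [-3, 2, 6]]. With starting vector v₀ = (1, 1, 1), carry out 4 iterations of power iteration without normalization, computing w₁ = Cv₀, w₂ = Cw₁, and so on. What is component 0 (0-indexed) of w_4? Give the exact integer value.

w1 = Cv₀ = (-1, 9, 5)
w2 = Cw1 = (33, 23, 51)
w3 = Cw2 = (-137, 313, 253)
w4 = Cw3 = (1217, 447, 2555)
The requested component of w4 is 1217.

1217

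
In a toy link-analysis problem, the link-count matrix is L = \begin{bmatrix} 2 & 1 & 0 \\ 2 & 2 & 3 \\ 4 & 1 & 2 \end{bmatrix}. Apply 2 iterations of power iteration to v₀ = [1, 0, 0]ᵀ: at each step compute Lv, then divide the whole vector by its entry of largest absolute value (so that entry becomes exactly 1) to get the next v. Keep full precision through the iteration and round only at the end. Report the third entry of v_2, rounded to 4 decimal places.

Lv0 = (2.00000, 2.00000, 4.00000); divide by 4.00000 → v1 = (0.50000, 0.50000, 1.00000)
Lv1 = (1.50000, 5.00000, 4.50000); divide by 5.00000 → v2 = (0.30000, 1.00000, 0.90000)
Requested entry of v2: 18/20 = 0.9000

0.9000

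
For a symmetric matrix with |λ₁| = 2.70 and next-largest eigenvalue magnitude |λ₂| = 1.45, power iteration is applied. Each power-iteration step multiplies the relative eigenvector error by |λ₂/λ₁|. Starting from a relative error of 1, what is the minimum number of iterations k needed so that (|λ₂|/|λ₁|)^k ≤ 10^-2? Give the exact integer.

8

|λ₂/λ₁| = 1.45/2.70 = 0.53704
Need k ≥ ln(10^-2) / ln(0.53704) = -4.6052 / -0.6217 ≈ 7.408
Smallest integer k satisfying the bound: 8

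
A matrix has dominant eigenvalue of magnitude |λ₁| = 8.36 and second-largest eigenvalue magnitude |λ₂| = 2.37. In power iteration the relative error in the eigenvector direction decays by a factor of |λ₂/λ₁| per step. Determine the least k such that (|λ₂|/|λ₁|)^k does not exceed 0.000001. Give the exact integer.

|λ₂/λ₁| = 2.37/8.36 = 0.28349
Need k ≥ ln(0.000001) / ln(0.28349) = -13.8155 / -1.2606 ≈ 10.960
Smallest integer k satisfying the bound: 11

11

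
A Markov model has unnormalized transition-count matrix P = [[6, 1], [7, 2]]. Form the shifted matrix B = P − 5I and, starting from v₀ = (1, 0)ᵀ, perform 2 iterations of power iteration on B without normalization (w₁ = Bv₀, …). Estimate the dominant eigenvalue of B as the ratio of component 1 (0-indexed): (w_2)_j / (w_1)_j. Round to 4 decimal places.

-2.0000

B = P − 5I has rows (1, 1); (7, -3)
w1 = Bv₀ = (1·1 + 1·0; 7·1 + (-3)·0) = (1, 7)
w2 = Bw1 = (1·1 + 1·7; 7·1 + (-3)·7) = (8, -14)
Ratio: -14/7 = -2.0000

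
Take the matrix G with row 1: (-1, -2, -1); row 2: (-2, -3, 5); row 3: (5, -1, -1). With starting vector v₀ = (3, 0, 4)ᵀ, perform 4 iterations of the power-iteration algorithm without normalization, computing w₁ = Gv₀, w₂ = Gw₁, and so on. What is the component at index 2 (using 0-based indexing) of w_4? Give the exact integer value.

634

w1 = Gv₀ = (-7, 14, 11)
w2 = Gw1 = (-32, 27, -60)
w3 = Gw2 = (38, -317, -127)
w4 = Gw3 = (723, 240, 634)
The requested component of w4 is 634.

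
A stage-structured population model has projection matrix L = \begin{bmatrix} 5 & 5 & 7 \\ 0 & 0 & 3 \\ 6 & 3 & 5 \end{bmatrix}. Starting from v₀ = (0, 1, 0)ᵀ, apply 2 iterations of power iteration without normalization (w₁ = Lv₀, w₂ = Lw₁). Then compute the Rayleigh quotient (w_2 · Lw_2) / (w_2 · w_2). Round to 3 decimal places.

w1 = Lv₀ = (5, 0, 3)
w2 = Lw1 = (46, 9, 45)
Lw2 = (590, 135, 528)
w2·Lw2 = 46·590 + 9·135 + 45·528 = 52115; w2·w2 = 46·46 + 9·9 + 45·45 = 4222
λ ≈ 52115/4222 = 12.344

12.344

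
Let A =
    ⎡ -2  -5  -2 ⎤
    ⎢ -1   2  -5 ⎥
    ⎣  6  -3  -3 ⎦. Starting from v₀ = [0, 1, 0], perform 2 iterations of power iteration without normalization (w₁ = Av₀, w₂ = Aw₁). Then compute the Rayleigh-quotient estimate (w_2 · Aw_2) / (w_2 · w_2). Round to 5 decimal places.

λ ≈ 1.91275

w1 = Av₀ = ((-2)·0 + (-5)·1 + (-2)·0; (-1)·0 + 2·1 + (-5)·0; 6·0 + (-3)·1 + (-3)·0) = (-5, 2, -3)
w2 = Aw1 = ((-2)·(-5) + (-5)·2 + (-2)·(-3); (-1)·(-5) + 2·2 + (-5)·(-3); 6·(-5) + (-3)·2 + (-3)·(-3)) = (6, 24, -27)
Aw2 = (-78, 177, 45)
w2·Aw2 = 6·(-78) + 24·177 + (-27)·45 = 2565; w2·w2 = 6·6 + 24·24 + (-27)·(-27) = 1341
λ ≈ 2565/1341 = 1.91275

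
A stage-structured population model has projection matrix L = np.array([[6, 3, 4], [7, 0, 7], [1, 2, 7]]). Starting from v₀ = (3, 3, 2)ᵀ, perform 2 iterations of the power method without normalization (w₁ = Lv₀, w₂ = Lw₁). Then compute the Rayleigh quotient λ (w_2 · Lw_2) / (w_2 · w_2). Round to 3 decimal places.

λ ≈ 11.601

w1 = Lv₀ = (35, 35, 23)
w2 = Lw1 = (407, 406, 266)
Lw2 = (4724, 4711, 3081)
w2·Lw2 = 407·4724 + 406·4711 + 266·3081 = 4654880; w2·w2 = 407·407 + 406·406 + 266·266 = 401241
λ ≈ 4654880/401241 = 11.601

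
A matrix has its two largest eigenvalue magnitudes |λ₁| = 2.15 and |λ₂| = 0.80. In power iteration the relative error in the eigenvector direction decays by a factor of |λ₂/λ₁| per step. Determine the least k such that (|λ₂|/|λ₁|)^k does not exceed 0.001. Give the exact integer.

|λ₂/λ₁| = 0.80/2.15 = 0.37209
Need k ≥ ln(0.001) / ln(0.37209) = -6.9078 / -0.9886 ≈ 6.987
Smallest integer k satisfying the bound: 7

7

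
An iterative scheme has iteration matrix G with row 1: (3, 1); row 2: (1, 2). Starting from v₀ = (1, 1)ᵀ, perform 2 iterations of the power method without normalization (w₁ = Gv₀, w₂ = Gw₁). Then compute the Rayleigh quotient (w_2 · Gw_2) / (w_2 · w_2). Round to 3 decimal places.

3.615

w1 = Gv₀ = (3·1 + 1·1; 1·1 + 2·1) = (4, 3)
w2 = Gw1 = (3·4 + 1·3; 1·4 + 2·3) = (15, 10)
Gw2 = (55, 35)
w2·Gw2 = 15·55 + 10·35 = 1175; w2·w2 = 15·15 + 10·10 = 325
λ ≈ 1175/325 = 3.615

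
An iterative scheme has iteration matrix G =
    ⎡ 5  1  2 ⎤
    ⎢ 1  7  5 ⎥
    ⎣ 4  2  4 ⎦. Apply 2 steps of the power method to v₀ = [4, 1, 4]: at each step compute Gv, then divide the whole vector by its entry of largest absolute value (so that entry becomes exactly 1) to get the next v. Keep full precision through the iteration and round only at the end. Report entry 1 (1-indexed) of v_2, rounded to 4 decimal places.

0.5865

Gv0 = (29.00000, 31.00000, 34.00000); divide by 34.00000 → v1 = (0.85294, 0.91176, 1.00000)
Gv1 = (7.17647, 12.23529, 9.23529); divide by 12.23529 → v2 = (0.58654, 1.00000, 0.75481)
Requested entry of v2: 244/416 = 0.5865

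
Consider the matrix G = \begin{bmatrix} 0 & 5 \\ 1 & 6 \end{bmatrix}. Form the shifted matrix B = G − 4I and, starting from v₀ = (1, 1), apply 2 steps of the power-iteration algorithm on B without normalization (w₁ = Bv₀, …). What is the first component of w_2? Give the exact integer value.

11

B = G − 4I has rows (-4, 5); (1, 2)
w1 = Bv₀ = ((-4)·1 + 5·1; 1·1 + 2·1) = (1, 3)
w2 = Bw1 = ((-4)·1 + 5·3; 1·1 + 2·3) = (11, 7)
Requested component of w2: 11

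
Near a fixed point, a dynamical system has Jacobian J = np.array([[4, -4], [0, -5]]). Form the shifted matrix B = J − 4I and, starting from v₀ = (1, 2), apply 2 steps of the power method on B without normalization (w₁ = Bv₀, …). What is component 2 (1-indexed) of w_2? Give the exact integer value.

B = J − 4I has rows (0, -4); (0, -9)
w1 = Bv₀ = (0·1 + (-4)·2; 0·1 + (-9)·2) = (-8, -18)
w2 = Bw1 = (0·(-8) + (-4)·(-18); 0·(-8) + (-9)·(-18)) = (72, 162)
Requested component of w2: 162

162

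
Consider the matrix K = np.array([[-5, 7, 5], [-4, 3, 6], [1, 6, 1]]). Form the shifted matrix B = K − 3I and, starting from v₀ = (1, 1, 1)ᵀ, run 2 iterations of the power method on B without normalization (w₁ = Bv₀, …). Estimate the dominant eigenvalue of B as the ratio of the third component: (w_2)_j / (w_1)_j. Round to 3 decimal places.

μ ≈ 1.200

B = K − 3I has rows (-8, 7, 5); (-4, 0, 6); (1, 6, -2)
w1 = Bv₀ = ((-8)·1 + 7·1 + 5·1; (-4)·1 + 0·1 + 6·1; 1·1 + 6·1 + (-2)·1) = (4, 2, 5)
w2 = Bw1 = ((-8)·4 + 7·2 + 5·5; (-4)·4 + 0·2 + 6·5; 1·4 + 6·2 + (-2)·5) = (7, 14, 6)
Ratio: 6/5 = 1.200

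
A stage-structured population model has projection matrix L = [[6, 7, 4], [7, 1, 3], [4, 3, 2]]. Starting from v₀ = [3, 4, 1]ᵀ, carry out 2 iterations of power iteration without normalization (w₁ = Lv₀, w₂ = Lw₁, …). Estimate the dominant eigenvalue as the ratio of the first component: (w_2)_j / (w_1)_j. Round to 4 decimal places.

12.0000

w1 = Lv₀ = (50, 28, 26)
w2 = Lw1 = (600, 456, 336)
Ratio at component: 600 / 50 = 12.0000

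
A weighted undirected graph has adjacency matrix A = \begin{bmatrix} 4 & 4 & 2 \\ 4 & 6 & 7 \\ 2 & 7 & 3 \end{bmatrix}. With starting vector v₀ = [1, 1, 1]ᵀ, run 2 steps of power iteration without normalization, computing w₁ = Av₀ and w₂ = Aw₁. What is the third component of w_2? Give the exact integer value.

w1 = Av₀ = (4·1 + 4·1 + 2·1; 4·1 + 6·1 + 7·1; 2·1 + 7·1 + 3·1) = (10, 17, 12)
w2 = Aw1 = (4·10 + 4·17 + 2·12; 4·10 + 6·17 + 7·12; 2·10 + 7·17 + 3·12) = (132, 226, 175)
The requested component of w2 is 175.

175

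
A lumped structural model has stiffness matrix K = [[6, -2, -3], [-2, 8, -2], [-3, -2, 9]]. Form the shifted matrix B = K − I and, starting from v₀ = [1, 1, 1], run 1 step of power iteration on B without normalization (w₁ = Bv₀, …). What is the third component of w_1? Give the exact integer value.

3

B = K − I has rows (5, -2, -3); (-2, 7, -2); (-3, -2, 8)
w1 = Bv₀ = (0, 3, 3)
Requested component of w1: 3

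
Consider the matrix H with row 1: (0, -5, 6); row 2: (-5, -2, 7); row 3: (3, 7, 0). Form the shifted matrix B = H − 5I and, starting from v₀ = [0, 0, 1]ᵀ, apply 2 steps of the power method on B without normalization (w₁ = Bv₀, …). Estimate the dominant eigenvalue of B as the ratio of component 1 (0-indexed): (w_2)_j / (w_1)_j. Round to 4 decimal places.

-16.2857

B = H − 5I has rows (-5, -5, 6); (-5, -7, 7); (3, 7, -5)
w1 = Bv₀ = (6, 7, -5)
w2 = Bw1 = (-95, -114, 92)
Ratio: -114/7 = -16.2857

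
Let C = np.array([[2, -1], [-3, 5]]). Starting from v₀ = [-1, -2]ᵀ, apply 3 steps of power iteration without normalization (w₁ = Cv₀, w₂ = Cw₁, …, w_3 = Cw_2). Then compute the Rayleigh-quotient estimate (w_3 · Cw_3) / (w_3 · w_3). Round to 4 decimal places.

w1 = Cv₀ = (2·(-1) + (-1)·(-2); (-3)·(-1) + 5·(-2)) = (0, -7)
w2 = Cw1 = (2·0 + (-1)·(-7); (-3)·0 + 5·(-7)) = (7, -35)
w3 = Cw2 = (49, -196)
Cw3 = (294, -1127)
w3·Cw3 = 49·294 + (-196)·(-1127) = 235298; w3·w3 = 49·49 + (-196)·(-196) = 40817
λ ≈ 235298/40817 = 5.7647

5.7647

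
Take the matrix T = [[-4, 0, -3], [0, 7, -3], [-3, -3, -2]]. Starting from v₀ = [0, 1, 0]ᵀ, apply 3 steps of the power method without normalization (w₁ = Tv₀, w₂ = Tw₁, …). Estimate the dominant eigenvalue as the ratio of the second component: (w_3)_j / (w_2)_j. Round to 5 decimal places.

7.77586

w1 = Tv₀ = (0, 7, -3)
w2 = Tw1 = (9, 58, -15)
w3 = Tw2 = (9, 451, -171)
Ratio at component: 451 / 58 = 7.77586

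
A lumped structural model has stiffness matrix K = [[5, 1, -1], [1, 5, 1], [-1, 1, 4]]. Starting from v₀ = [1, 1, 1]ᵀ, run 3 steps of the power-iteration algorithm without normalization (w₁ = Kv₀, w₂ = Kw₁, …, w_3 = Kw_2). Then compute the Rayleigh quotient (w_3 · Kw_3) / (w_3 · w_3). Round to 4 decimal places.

λ ≈ 5.9256

w1 = Kv₀ = (5, 7, 4)
w2 = Kw1 = (28, 44, 18)
w3 = Kw2 = (166, 266, 88)
Kw3 = (1008, 1584, 452)
w3·Kw3 = 166·1008 + 266·1584 + 88·452 = 628448; w3·w3 = 166·166 + 266·266 + 88·88 = 106056
λ ≈ 628448/106056 = 5.9256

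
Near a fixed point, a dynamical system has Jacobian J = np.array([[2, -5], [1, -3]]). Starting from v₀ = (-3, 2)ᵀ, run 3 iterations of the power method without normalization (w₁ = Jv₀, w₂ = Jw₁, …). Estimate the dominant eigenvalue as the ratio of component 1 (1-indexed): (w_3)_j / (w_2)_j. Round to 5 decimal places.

w1 = Jv₀ = (2·(-3) + (-5)·2; 1·(-3) + (-3)·2) = (-16, -9)
w2 = Jw1 = (2·(-16) + (-5)·(-9); 1·(-16) + (-3)·(-9)) = (13, 11)
w3 = Jw2 = (-29, -20)
Ratio at component: -29 / 13 = -2.23077

λ ≈ -2.23077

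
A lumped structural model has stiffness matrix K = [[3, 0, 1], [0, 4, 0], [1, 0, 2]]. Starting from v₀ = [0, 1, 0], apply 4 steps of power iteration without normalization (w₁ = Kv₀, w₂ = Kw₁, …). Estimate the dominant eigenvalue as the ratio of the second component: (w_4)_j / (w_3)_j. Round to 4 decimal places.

λ ≈ 4.0000

w1 = Kv₀ = (0, 4, 0)
w2 = Kw1 = (0, 16, 0)
w3 = Kw2 = (0, 64, 0)
w4 = Kw3 = (0, 256, 0)
Ratio at component: 256 / 64 = 4.0000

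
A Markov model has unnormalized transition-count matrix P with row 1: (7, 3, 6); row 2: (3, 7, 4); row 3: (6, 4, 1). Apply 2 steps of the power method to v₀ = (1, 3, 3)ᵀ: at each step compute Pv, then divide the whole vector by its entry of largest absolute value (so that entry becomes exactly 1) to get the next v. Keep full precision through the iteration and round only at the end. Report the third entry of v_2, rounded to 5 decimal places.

Pv0 = (34.000000, 36.000000, 21.000000); divide by 36.000000 → v1 = (0.944444, 1.000000, 0.583333)
Pv1 = (13.111111, 12.166667, 10.250000); divide by 13.111111 → v2 = (1.000000, 0.927966, 0.781780)
Requested entry of v2: 369/472 = 0.78178

0.78178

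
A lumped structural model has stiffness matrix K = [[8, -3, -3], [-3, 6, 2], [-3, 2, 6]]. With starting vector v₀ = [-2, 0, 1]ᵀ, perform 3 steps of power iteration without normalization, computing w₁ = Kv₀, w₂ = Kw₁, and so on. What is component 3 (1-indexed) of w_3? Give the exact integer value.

w1 = Kv₀ = (-19, 8, 12)
w2 = Kw1 = (-212, 129, 145)
w3 = Kw2 = (-2518, 1700, 1764)
The requested component of w3 is 1764.

1764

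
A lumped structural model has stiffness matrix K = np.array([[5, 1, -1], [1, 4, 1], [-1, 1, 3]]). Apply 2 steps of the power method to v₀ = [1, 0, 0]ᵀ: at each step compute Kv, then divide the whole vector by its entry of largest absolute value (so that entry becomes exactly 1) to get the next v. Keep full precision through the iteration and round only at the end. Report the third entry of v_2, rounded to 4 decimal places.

Kv0 = (5.00000, 1.00000, -1.00000); divide by 5.00000 → v1 = (1.00000, 0.20000, -0.20000)
Kv1 = (5.40000, 1.60000, -1.40000); divide by 5.40000 → v2 = (1.00000, 0.29630, -0.25926)
Requested entry of v2: -7/27 = -0.2593

-0.2593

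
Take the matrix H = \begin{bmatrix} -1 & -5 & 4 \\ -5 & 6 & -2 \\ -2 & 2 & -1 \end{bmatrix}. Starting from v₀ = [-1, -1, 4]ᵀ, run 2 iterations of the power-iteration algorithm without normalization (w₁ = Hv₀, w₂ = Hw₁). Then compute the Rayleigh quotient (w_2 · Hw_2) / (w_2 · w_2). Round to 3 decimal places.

w1 = Hv₀ = ((-1)·(-1) + (-5)·(-1) + 4·4; (-5)·(-1) + 6·(-1) + (-2)·4; (-2)·(-1) + 2·(-1) + (-1)·4) = (22, -9, -4)
w2 = Hw1 = ((-1)·22 + (-5)·(-9) + 4·(-4); (-5)·22 + 6·(-9) + (-2)·(-4); (-2)·22 + 2·(-9) + (-1)·(-4)) = (7, -156, -58)
Hw2 = (541, -855, -268)
w2·Hw2 = 7·541 + (-156)·(-855) + (-58)·(-268) = 152711; w2·w2 = 7·7 + (-156)·(-156) + (-58)·(-58) = 27749
λ ≈ 152711/27749 = 5.503

5.503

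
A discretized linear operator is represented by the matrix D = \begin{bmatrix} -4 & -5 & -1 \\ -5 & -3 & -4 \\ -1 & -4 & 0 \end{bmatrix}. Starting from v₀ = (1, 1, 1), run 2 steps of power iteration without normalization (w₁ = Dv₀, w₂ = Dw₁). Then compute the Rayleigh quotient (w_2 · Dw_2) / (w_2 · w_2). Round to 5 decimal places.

w1 = Dv₀ = (-10, -12, -5)
w2 = Dw1 = (105, 106, 58)
Dw2 = (-1008, -1075, -529)
w2·Dw2 = 105·(-1008) + 106·(-1075) + 58·(-529) = -250472; w2·w2 = 105·105 + 106·106 + 58·58 = 25625
λ ≈ -250472/25625 = -9.77452

λ ≈ -9.77452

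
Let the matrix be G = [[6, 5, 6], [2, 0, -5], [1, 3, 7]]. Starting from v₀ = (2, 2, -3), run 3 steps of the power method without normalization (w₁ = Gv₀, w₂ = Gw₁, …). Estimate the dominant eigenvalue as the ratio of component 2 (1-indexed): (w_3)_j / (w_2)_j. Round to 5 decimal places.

3.17808

w1 = Gv₀ = (6·2 + 5·2 + 6·(-3); 2·2 + 0·2 + (-5)·(-3); 1·2 + 3·2 + 7·(-3)) = (4, 19, -13)
w2 = Gw1 = (6·4 + 5·19 + 6·(-13); 2·4 + 0·19 + (-5)·(-13); 1·4 + 3·19 + 7·(-13)) = (41, 73, -30)
w3 = Gw2 = (431, 232, 50)
Ratio at component: 232 / 73 = 3.17808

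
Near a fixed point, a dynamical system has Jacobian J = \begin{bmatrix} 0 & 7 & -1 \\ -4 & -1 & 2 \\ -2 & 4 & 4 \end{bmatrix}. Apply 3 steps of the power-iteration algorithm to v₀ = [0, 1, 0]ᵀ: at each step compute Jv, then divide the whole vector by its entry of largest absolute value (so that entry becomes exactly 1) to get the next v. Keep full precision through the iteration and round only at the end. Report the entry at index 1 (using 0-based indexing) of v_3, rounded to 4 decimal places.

Jv0 = (7.00000, -1.00000, 4.00000); divide by 7.00000 → v1 = (1.00000, -0.14286, 0.57143)
Jv1 = (-1.57143, -2.71429, -0.28571); divide by -2.71429 → v2 = (0.57895, 1.00000, 0.10526)
Jv2 = (6.89474, -3.10526, 3.26316); divide by 6.89474 → v3 = (1.00000, -0.45038, 0.47328)
Requested entry of v3: 59/-131 = -0.4504

-0.4504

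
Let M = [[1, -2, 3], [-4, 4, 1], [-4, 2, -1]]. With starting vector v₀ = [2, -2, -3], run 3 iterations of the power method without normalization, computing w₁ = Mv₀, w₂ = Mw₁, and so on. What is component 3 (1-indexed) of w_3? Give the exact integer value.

w1 = Mv₀ = (1·2 + (-2)·(-2) + 3·(-3); (-4)·2 + 4·(-2) + 1·(-3); (-4)·2 + 2·(-2) + (-1)·(-3)) = (-3, -19, -9)
w2 = Mw1 = (1·(-3) + (-2)·(-19) + 3·(-9); (-4)·(-3) + 4·(-19) + 1·(-9); (-4)·(-3) + 2·(-19) + (-1)·(-9)) = (8, -73, -17)
w3 = Mw2 = (103, -341, -161)
The requested component of w3 is -161.

-161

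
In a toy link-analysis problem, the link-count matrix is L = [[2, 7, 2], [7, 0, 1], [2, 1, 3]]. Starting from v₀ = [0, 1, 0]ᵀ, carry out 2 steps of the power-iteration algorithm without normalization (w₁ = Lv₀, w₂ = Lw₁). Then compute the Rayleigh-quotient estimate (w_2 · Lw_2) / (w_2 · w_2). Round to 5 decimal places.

w1 = Lv₀ = (2·0 + 7·1 + 2·0; 7·0 + 0·1 + 1·0; 2·0 + 1·1 + 3·0) = (7, 0, 1)
w2 = Lw1 = (2·7 + 7·0 + 2·1; 7·7 + 0·0 + 1·1; 2·7 + 1·0 + 3·1) = (16, 50, 17)
Lw2 = (416, 129, 133)
w2·Lw2 = 16·416 + 50·129 + 17·133 = 15367; w2·w2 = 16·16 + 50·50 + 17·17 = 3045
λ ≈ 15367/3045 = 5.04663

λ ≈ 5.04663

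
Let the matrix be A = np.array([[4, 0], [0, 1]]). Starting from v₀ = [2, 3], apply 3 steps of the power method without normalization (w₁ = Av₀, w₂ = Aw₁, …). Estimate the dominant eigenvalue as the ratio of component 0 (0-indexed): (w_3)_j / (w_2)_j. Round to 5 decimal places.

4.00000

w1 = Av₀ = (4·2 + 0·3; 0·2 + 1·3) = (8, 3)
w2 = Aw1 = (4·8 + 0·3; 0·8 + 1·3) = (32, 3)
w3 = Aw2 = (128, 3)
Ratio at component: 128 / 32 = 4.00000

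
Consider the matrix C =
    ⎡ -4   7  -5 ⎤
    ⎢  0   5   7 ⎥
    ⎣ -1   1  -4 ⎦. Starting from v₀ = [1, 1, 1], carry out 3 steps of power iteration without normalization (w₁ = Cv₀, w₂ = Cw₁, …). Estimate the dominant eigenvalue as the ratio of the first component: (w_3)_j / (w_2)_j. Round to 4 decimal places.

w1 = Cv₀ = (-2, 12, -4)
w2 = Cw1 = (112, 32, 30)
w3 = Cw2 = (-374, 370, -200)
Ratio at component: -374 / 112 = -3.3393

λ ≈ -3.3393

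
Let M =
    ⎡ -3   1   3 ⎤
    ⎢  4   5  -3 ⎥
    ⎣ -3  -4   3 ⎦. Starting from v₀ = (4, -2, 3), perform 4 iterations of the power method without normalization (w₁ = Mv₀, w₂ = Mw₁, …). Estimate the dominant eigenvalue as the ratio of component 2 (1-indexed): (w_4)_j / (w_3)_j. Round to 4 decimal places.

λ ≈ 7.8172

w1 = Mv₀ = ((-3)·4 + 1·(-2) + 3·3; 4·4 + 5·(-2) + (-3)·3; (-3)·4 + (-4)·(-2) + 3·3) = (-5, -3, 5)
w2 = Mw1 = ((-3)·(-5) + 1·(-3) + 3·5; 4·(-5) + 5·(-3) + (-3)·5; (-3)·(-5) + (-4)·(-3) + 3·5) = (27, -50, 42)
w3 = Mw2 = (-5, -268, 245)
w4 = Mw3 = (482, -2095, 1822)
Ratio at component: -2095 / -268 = 7.8172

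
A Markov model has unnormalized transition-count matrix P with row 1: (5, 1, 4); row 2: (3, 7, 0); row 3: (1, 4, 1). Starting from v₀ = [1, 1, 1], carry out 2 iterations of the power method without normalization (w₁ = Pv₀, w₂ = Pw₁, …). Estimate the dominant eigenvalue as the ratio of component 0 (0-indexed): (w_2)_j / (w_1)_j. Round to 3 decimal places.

w1 = Pv₀ = (5·1 + 1·1 + 4·1; 3·1 + 7·1 + 0·1; 1·1 + 4·1 + 1·1) = (10, 10, 6)
w2 = Pw1 = (5·10 + 1·10 + 4·6; 3·10 + 7·10 + 0·6; 1·10 + 4·10 + 1·6) = (84, 100, 56)
Ratio at component: 84 / 10 = 8.400

8.400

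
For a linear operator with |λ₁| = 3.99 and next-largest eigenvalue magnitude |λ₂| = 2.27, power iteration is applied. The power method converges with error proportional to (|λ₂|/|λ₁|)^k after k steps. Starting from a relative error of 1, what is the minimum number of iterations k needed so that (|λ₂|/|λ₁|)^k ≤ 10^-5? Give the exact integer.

|λ₂/λ₁| = 2.27/3.99 = 0.56892
Need k ≥ ln(10^-5) / ln(0.56892) = -11.5129 / -0.5640 ≈ 20.413
Smallest integer k satisfying the bound: 21

21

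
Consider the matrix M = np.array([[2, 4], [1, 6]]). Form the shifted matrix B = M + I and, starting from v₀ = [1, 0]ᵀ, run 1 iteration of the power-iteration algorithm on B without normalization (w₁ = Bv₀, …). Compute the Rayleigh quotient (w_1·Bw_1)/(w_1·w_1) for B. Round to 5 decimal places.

μ ≈ 4.90000

B = M + I has rows (3, 4); (1, 7)
w1 = Bv₀ = (3, 1)
Bw1 = (13, 10)
w1·Bw1 = 49; w1·w1 = 10; μ ≈ 49/10 = 4.90000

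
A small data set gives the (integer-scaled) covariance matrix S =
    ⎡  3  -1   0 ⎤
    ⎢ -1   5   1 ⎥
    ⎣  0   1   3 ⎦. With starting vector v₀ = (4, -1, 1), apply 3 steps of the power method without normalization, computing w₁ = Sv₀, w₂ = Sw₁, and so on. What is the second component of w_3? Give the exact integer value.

w1 = Sv₀ = (13, -8, 2)
w2 = Sw1 = (47, -51, -2)
w3 = Sw2 = (192, -304, -57)
The requested component of w3 is -304.

-304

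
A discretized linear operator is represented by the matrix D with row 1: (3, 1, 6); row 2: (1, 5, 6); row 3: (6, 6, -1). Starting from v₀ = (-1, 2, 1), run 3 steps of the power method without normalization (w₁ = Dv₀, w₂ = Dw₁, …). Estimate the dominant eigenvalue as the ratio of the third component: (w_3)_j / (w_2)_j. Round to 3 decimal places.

7.870

w1 = Dv₀ = (5, 15, 5)
w2 = Dw1 = (60, 110, 115)
w3 = Dw2 = (980, 1300, 905)
Ratio at component: 905 / 115 = 7.870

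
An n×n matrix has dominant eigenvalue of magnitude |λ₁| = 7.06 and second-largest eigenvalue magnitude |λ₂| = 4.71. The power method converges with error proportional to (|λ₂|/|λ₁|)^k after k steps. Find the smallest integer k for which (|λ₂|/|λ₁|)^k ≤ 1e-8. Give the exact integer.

46

|λ₂/λ₁| = 4.71/7.06 = 0.66714
Need k ≥ ln(1e-8) / ln(0.66714) = -18.4207 / -0.4048 ≈ 45.510
Smallest integer k satisfying the bound: 46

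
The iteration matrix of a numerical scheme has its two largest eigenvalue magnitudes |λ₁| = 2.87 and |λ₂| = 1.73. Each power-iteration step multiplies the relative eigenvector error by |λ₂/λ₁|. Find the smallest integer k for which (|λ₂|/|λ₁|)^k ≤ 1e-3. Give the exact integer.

|λ₂/λ₁| = 1.73/2.87 = 0.60279
Need k ≥ ln(1e-3) / ln(0.60279) = -6.9078 / -0.5062 ≈ 13.647
Smallest integer k satisfying the bound: 14

14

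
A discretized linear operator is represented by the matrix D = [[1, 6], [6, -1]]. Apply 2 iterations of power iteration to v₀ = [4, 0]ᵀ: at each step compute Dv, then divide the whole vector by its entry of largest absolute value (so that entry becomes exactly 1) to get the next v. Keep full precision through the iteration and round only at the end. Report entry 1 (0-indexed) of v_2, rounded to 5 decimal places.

0.00000

Dv0 = (4.000000, 24.000000); divide by 24.000000 → v1 = (0.166667, 1.000000)
Dv1 = (6.166667, 0.000000); divide by 6.166667 → v2 = (1.000000, 0.000000)
Requested entry of v2: 0/148 = 0.00000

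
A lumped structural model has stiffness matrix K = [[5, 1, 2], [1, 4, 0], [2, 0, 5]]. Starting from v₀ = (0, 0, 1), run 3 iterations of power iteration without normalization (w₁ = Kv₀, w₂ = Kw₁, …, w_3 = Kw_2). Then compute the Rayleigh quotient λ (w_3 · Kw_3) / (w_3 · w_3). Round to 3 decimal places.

7.088

w1 = Kv₀ = (2, 0, 5)
w2 = Kw1 = (20, 2, 29)
w3 = Kw2 = (160, 28, 185)
Kw3 = (1198, 272, 1245)
w3·Kw3 = 160·1198 + 28·272 + 185·1245 = 429621; w3·w3 = 160·160 + 28·28 + 185·185 = 60609
λ ≈ 429621/60609 = 7.088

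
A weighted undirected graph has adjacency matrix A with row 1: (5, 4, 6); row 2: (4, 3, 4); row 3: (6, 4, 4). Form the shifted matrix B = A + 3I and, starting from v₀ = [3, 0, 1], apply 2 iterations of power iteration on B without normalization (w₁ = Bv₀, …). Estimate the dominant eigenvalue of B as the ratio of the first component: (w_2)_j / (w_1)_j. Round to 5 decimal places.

15.13333

B = A + 3I has rows (8, 4, 6); (4, 6, 4); (6, 4, 7)
w1 = Bv₀ = (30, 16, 25)
w2 = Bw1 = (454, 316, 419)
Ratio: 454/30 = 15.13333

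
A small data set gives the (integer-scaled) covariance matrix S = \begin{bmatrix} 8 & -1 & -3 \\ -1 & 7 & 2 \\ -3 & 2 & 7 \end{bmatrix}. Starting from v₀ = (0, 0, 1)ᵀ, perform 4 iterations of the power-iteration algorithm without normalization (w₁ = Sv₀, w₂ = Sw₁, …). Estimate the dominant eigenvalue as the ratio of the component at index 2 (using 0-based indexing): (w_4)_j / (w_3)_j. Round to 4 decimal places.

w1 = Sv₀ = (8·0 + (-1)·0 + (-3)·1; (-1)·0 + 7·0 + 2·1; (-3)·0 + 2·0 + 7·1) = (-3, 2, 7)
w2 = Sw1 = (8·(-3) + (-1)·2 + (-3)·7; (-1)·(-3) + 7·2 + 2·7; (-3)·(-3) + 2·2 + 7·7) = (-47, 31, 62)
w3 = Sw2 = (-593, 388, 637)
w4 = Sw3 = (-7043, 4583, 7014)
Ratio at component: 7014 / 637 = 11.0110

λ ≈ 11.0110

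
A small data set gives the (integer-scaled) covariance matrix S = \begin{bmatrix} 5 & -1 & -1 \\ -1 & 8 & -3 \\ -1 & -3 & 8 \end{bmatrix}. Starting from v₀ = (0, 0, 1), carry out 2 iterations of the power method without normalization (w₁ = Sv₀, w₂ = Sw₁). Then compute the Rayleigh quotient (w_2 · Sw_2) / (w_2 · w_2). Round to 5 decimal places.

w1 = Sv₀ = (-1, -3, 8)
w2 = Sw1 = (-10, -47, 74)
Sw2 = (-77, -588, 743)
w2·Sw2 = (-10)·(-77) + (-47)·(-588) + 74·743 = 83388; w2·w2 = (-10)·(-10) + (-47)·(-47) + 74·74 = 7785
λ ≈ 83388/7785 = 10.71137

λ ≈ 10.71137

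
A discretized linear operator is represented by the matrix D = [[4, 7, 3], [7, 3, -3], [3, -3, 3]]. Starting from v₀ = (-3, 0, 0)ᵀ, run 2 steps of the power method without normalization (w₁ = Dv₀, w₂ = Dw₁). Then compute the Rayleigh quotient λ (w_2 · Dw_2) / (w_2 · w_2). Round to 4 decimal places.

w1 = Dv₀ = (-12, -21, -9)
w2 = Dw1 = (-222, -120, 0)
Dw2 = (-1728, -1914, -306)
w2·Dw2 = (-222)·(-1728) + (-120)·(-1914) + 0·(-306) = 613296; w2·w2 = (-222)·(-222) + (-120)·(-120) + 0·0 = 63684
λ ≈ 613296/63684 = 9.6303

9.6303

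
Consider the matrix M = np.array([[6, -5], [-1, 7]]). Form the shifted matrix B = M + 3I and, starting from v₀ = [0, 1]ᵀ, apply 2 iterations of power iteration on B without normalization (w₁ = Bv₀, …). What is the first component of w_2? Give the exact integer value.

B = M + 3I has rows (9, -5); (-1, 10)
w1 = Bv₀ = (9·0 + (-5)·1; (-1)·0 + 10·1) = (-5, 10)
w2 = Bw1 = (9·(-5) + (-5)·10; (-1)·(-5) + 10·10) = (-95, 105)
Requested component of w2: -95

-95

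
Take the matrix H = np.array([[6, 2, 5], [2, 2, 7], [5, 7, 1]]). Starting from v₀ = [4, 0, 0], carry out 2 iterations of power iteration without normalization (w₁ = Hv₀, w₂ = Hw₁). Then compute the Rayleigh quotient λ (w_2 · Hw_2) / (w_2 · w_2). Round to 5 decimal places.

w1 = Hv₀ = (24, 8, 20)
w2 = Hw1 = (260, 204, 196)
Hw2 = (2948, 2300, 2924)
w2·Hw2 = 260·2948 + 204·2300 + 196·2924 = 1808784; w2·w2 = 260·260 + 204·204 + 196·196 = 147632
λ ≈ 1808784/147632 = 12.25198

λ ≈ 12.25198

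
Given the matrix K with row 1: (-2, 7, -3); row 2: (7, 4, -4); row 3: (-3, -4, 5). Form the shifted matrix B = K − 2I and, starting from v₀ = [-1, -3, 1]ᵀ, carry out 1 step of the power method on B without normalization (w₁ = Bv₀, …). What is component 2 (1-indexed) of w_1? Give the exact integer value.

-17

B = K − 2I has rows (-4, 7, -3); (7, 2, -4); (-3, -4, 3)
w1 = Bv₀ = ((-4)·(-1) + 7·(-3) + (-3)·1; 7·(-1) + 2·(-3) + (-4)·1; (-3)·(-1) + (-4)·(-3) + 3·1) = (-20, -17, 18)
Requested component of w1: -17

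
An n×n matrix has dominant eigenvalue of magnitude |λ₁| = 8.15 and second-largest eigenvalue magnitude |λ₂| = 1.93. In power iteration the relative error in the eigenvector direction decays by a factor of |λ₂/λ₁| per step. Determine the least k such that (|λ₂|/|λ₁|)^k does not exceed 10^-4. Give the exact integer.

7

|λ₂/λ₁| = 1.93/8.15 = 0.23681
Need k ≥ ln(10^-4) / ln(0.23681) = -9.2103 / -1.4405 ≈ 6.394
Smallest integer k satisfying the bound: 7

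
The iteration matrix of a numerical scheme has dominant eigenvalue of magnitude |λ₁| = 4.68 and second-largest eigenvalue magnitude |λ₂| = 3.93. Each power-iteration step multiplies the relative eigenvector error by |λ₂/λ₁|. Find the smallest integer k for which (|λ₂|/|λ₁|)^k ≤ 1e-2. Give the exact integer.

27

|λ₂/λ₁| = 3.93/4.68 = 0.83974
Need k ≥ ln(1e-2) / ln(0.83974) = -4.6052 / -0.1747 ≈ 26.367
Smallest integer k satisfying the bound: 27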